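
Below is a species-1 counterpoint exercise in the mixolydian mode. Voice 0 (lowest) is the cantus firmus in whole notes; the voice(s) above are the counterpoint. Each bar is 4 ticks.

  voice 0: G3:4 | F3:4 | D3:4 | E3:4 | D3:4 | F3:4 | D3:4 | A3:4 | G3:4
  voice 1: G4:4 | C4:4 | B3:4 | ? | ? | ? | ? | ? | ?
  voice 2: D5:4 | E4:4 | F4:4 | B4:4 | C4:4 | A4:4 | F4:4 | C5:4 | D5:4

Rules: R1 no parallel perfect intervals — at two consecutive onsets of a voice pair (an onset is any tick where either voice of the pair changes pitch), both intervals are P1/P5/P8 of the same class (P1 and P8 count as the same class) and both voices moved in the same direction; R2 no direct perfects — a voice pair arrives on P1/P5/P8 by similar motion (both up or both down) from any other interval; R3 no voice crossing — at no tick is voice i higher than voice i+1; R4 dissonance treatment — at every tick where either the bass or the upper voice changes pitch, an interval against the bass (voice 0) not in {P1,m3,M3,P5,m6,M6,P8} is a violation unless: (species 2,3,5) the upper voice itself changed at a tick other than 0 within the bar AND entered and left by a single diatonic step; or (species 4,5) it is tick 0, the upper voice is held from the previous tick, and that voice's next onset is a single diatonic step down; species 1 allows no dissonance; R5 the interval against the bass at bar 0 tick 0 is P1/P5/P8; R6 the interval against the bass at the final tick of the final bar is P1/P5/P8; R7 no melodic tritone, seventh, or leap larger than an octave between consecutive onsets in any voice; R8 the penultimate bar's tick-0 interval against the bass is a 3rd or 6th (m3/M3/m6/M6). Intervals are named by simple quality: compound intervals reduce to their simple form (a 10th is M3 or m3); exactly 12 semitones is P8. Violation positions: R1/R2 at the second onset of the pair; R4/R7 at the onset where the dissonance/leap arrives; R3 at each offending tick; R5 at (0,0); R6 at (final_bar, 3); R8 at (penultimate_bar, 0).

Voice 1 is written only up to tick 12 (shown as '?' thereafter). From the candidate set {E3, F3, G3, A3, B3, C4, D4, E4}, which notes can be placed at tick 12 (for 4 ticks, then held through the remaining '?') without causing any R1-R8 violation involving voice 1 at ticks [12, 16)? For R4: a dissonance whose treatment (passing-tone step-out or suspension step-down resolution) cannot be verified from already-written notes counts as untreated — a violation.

E3: legal
F3: violates R4,R7
G3: legal
A3: violates R4
B3: legal
C4: legal
D4: violates R4
E4: violates R2

{B3, C4, E3, G3}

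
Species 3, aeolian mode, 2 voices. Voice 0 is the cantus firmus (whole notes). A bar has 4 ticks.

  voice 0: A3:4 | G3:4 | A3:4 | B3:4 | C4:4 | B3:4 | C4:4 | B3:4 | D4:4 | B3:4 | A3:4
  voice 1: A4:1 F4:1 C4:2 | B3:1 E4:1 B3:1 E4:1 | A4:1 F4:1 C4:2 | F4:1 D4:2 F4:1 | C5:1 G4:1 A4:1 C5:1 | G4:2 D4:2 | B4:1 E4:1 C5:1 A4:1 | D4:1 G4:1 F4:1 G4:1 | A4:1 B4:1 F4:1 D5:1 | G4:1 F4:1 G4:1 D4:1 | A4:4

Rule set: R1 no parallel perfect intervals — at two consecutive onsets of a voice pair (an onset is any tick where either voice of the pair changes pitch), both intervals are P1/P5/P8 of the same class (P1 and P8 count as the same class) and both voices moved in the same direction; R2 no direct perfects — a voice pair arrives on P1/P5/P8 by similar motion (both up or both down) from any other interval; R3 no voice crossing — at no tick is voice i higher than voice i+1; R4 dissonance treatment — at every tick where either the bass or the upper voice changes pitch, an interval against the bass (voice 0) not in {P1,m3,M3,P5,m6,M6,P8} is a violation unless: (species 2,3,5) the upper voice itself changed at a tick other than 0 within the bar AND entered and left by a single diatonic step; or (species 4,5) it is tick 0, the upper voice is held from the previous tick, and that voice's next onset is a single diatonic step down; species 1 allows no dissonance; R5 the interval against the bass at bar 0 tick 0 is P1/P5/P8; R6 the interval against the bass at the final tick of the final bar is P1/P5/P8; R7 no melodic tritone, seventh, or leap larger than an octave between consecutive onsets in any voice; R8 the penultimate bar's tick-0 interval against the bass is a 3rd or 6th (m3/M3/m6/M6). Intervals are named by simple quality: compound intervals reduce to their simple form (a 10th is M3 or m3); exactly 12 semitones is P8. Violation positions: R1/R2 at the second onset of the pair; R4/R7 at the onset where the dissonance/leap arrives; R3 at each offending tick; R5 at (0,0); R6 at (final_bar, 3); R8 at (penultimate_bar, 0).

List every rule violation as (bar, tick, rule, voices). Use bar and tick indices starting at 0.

bar 0: v0=A3 v1=A4 downbeat P8
bar 1: v0=G3 v1=B3 downbeat M3
bar 2: v0=A3 v1=A4 downbeat P8
bar 3: v0=B3 v1=F4 downbeat TT
bar 4: v0=C4 v1=C5 downbeat P8
bar 5: v0=B3 v1=G4 downbeat m6
bar 6: v0=C4 v1=B4 downbeat M7
bar 7: v0=B3 v1=D4 downbeat m3
bar 8: v0=D4 v1=A4 downbeat P5
bar 9: v0=B3 v1=G4 downbeat m6
bar 10: v0=A3 v1=A4 downbeat P8
  -> R2 @ bar 2 tick 0 v(0, 1): G3/E4 M6 -> A3/A4 P8 similar
  -> R4 @ bar 3 tick 0 v(0, 1): B3/F4 TT untreated
  -> R4 @ bar 3 tick 3 v(0, 1): B3/F4 TT untreated
  -> R2 @ bar 4 tick 0 v(0, 1): B3/F4 TT -> C4/C5 P8 similar
  -> R4 @ bar 6 tick 0 v(0, 1): C4/B4 M7 untreated
  -> R2 @ bar 8 tick 0 v(0, 1): B3/G4 m6 -> D4/A4 P5 similar
  -> R7 @ bar 8 tick 2 v(1,): B4->F4 leap 6st

(2, 0, R2, (0, 1))
(3, 0, R4, (0, 1))
(3, 3, R4, (0, 1))
(4, 0, R2, (0, 1))
(6, 0, R4, (0, 1))
(8, 0, R2, (0, 1))
(8, 2, R7, (1,))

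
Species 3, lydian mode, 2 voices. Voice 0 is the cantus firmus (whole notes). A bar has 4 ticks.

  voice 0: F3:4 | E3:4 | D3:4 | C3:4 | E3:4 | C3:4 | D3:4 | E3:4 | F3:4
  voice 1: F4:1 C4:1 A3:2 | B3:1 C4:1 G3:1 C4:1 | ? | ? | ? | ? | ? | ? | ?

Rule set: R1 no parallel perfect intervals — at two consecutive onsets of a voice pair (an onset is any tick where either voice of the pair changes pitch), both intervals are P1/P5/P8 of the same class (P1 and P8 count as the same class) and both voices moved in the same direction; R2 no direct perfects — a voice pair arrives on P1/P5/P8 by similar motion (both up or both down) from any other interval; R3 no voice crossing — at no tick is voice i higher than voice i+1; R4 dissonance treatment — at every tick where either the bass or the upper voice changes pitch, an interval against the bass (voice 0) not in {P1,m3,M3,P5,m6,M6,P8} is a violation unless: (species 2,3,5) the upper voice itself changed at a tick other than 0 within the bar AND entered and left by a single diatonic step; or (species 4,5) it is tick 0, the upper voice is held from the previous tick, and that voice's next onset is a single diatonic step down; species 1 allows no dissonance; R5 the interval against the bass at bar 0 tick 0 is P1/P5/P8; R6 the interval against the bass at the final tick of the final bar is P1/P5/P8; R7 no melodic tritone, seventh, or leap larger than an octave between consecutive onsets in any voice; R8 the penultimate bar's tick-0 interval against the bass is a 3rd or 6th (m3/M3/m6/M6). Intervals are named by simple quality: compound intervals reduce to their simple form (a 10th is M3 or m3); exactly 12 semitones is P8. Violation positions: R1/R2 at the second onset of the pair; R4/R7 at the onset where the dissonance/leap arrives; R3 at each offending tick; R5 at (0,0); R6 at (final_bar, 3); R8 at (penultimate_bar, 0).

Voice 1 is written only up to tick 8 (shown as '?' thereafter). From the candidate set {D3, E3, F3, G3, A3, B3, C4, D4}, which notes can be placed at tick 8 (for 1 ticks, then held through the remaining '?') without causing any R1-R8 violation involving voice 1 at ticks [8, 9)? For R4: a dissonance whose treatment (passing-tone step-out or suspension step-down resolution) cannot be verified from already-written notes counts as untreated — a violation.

D3: violates R2,R7
E3: violates R4
F3: legal
G3: violates R4
A3: violates R2
B3: legal
C4: violates R4
D4: legal

{B3, D4, F3}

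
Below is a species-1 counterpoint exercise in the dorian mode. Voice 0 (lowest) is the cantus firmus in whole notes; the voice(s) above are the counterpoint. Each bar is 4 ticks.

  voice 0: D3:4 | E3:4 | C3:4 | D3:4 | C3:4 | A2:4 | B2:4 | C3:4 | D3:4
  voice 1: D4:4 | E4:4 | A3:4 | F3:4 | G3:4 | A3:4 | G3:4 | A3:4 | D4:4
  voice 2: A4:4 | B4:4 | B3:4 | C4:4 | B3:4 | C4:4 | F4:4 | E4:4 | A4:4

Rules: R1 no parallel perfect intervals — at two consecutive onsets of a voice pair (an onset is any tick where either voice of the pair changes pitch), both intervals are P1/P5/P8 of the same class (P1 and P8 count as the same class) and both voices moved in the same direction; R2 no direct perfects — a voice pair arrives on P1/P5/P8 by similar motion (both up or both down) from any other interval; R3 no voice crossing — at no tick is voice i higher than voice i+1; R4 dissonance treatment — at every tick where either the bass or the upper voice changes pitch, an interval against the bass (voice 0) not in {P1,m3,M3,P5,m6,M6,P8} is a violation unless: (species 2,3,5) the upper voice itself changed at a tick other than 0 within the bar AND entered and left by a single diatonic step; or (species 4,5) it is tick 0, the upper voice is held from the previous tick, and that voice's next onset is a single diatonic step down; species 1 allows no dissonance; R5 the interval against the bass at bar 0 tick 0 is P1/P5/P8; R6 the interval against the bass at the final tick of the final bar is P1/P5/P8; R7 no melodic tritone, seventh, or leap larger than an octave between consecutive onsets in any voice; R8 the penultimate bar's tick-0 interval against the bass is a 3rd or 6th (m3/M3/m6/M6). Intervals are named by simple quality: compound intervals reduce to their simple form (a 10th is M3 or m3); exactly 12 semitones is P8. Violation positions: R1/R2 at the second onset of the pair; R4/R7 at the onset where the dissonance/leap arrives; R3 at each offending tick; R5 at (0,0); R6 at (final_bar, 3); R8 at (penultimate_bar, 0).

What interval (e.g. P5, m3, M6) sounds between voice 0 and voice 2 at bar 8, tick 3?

voice 0=D3 voice 2=A4 -> P5

P5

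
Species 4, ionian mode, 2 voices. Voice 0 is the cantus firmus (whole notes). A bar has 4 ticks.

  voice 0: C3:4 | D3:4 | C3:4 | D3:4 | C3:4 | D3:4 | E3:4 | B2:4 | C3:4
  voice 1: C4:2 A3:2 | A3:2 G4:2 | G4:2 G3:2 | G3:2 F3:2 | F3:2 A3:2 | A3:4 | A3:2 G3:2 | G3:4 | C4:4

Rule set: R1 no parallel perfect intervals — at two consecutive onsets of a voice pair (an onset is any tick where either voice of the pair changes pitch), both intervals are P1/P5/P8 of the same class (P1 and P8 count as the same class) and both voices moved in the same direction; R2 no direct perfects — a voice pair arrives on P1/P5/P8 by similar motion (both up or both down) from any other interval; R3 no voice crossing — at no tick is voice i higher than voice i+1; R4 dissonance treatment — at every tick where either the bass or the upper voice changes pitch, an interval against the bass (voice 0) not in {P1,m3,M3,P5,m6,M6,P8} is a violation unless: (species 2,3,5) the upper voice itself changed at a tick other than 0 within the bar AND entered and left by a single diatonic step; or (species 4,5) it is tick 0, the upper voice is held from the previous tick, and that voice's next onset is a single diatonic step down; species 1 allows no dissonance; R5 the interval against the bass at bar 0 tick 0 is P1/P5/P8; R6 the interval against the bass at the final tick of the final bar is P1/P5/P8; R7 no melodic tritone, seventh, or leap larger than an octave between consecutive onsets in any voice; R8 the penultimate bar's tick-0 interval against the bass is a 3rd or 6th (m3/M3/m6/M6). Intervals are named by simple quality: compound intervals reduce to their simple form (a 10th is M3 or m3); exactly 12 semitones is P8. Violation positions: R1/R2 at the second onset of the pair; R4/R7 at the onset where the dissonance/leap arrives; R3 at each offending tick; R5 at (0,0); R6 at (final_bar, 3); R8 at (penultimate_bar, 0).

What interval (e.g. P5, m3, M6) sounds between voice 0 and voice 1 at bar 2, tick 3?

voice 0=C3 voice 1=G3 -> P5

P5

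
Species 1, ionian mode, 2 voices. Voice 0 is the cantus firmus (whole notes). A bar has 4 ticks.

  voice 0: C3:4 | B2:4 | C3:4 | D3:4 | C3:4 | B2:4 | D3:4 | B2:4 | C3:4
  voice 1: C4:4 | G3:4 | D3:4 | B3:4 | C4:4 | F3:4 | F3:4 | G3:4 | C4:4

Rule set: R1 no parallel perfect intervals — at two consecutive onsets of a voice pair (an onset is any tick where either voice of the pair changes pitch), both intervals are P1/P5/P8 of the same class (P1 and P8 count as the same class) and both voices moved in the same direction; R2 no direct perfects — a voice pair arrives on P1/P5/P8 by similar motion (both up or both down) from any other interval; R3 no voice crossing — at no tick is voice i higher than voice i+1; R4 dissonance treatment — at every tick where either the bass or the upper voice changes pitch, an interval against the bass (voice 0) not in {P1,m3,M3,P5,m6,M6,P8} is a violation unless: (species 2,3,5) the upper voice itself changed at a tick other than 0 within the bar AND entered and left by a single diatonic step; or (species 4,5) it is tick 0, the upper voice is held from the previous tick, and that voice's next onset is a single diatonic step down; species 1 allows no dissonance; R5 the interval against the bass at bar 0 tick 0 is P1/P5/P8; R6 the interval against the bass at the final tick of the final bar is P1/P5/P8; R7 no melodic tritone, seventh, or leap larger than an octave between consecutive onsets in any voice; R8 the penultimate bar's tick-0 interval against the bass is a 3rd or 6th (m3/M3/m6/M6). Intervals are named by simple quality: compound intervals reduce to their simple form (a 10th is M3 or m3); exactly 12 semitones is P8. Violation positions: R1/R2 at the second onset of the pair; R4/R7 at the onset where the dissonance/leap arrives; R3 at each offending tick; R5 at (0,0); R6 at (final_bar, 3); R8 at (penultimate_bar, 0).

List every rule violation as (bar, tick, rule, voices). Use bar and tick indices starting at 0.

(2, 0, R4, (0, 1))
(5, 0, R4, (0, 1))
(8, 0, R2, (0, 1))

bar 0: v0=C3 v1=C4 downbeat P8
bar 1: v0=B2 v1=G3 downbeat m6
bar 2: v0=C3 v1=D3 downbeat M2
bar 3: v0=D3 v1=B3 downbeat M6
bar 4: v0=C3 v1=C4 downbeat P8
bar 5: v0=B2 v1=F3 downbeat TT
bar 6: v0=D3 v1=F3 downbeat m3
bar 7: v0=B2 v1=G3 downbeat m6
bar 8: v0=C3 v1=C4 downbeat P8
  -> R4 @ bar 2 tick 0 v(0, 1): C3/D3 M2 untreated
  -> R4 @ bar 5 tick 0 v(0, 1): B2/F3 TT untreated
  -> R2 @ bar 8 tick 0 v(0, 1): B2/G3 m6 -> C3/C4 P8 similar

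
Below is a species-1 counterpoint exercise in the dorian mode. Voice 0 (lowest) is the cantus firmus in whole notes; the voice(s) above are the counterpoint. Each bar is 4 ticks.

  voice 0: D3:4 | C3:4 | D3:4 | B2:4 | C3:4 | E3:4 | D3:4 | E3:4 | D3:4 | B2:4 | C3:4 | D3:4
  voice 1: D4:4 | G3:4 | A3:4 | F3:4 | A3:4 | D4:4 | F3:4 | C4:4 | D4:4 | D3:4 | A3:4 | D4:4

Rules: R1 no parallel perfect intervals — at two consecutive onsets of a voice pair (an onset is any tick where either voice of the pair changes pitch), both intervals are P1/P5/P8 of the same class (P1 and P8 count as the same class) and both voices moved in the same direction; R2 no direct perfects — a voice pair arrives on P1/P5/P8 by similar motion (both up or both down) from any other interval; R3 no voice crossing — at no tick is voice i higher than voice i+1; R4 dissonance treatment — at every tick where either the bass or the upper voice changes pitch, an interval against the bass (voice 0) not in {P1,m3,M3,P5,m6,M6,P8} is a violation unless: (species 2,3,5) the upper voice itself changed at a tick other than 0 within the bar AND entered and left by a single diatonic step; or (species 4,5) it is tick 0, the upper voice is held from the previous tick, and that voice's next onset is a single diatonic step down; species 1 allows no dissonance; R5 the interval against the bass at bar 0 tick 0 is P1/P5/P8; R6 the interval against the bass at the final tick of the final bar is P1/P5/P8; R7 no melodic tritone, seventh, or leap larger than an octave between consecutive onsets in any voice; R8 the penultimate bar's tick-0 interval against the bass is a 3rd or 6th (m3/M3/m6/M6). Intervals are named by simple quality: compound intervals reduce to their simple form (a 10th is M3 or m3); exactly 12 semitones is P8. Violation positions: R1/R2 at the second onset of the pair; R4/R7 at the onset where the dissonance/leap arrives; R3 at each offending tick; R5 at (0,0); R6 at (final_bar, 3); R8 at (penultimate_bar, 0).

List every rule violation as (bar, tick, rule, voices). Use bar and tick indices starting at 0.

(1, 0, R2, (0, 1))
(2, 0, R1, (0, 1))
(3, 0, R4, (0, 1))
(5, 0, R4, (0, 1))
(11, 0, R2, (0, 1))

bar 0: v0=D3 v1=D4 downbeat P8
bar 1: v0=C3 v1=G3 downbeat P5
bar 2: v0=D3 v1=A3 downbeat P5
bar 3: v0=B2 v1=F3 downbeat TT
bar 4: v0=C3 v1=A3 downbeat M6
bar 5: v0=E3 v1=D4 downbeat m7
bar 6: v0=D3 v1=F3 downbeat m3
bar 7: v0=E3 v1=C4 downbeat m6
bar 8: v0=D3 v1=D4 downbeat P8
bar 9: v0=B2 v1=D3 downbeat m3
bar 10: v0=C3 v1=A3 downbeat M6
bar 11: v0=D3 v1=D4 downbeat P8
  -> R2 @ bar 1 tick 0 v(0, 1): D3/D4 P8 -> C3/G3 P5 similar
  -> R1 @ bar 2 tick 0 v(0, 1): C3/G3 P5 -> D3/A3 P5 similar
  -> R4 @ bar 3 tick 0 v(0, 1): B2/F3 TT untreated
  -> R4 @ bar 5 tick 0 v(0, 1): E3/D4 m7 untreated
  -> R2 @ bar 11 tick 0 v(0, 1): C3/A3 M6 -> D3/D4 P8 similar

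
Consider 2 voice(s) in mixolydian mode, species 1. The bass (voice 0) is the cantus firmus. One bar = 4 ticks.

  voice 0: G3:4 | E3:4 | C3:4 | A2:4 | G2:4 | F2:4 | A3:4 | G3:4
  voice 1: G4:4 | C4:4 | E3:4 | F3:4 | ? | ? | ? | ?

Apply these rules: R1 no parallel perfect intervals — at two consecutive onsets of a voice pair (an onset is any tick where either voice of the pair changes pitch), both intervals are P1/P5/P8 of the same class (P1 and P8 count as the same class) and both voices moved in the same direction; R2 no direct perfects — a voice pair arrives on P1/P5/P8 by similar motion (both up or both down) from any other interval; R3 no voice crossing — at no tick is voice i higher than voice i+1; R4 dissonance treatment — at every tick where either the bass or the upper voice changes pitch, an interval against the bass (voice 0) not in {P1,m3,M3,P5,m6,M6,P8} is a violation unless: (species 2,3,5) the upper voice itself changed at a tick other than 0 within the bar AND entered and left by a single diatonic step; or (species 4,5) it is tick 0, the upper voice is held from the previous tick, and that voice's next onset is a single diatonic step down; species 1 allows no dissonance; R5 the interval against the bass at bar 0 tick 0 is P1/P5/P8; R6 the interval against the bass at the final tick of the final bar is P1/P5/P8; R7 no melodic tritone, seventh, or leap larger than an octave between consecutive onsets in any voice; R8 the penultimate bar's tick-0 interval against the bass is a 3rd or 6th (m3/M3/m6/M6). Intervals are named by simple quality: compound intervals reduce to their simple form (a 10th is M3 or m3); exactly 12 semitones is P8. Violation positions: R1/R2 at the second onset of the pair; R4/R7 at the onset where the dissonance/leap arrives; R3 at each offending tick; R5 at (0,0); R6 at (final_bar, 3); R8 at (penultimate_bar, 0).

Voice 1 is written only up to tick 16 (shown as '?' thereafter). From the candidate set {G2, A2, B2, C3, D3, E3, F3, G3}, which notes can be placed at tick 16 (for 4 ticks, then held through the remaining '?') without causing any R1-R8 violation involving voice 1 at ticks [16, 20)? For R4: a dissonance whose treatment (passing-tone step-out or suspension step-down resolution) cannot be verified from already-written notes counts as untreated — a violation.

G2: violates R2,R7
A2: violates R4
B2: violates R7
C3: violates R4
D3: violates R2
E3: legal
F3: violates R4
G3: legal

{E3, G3}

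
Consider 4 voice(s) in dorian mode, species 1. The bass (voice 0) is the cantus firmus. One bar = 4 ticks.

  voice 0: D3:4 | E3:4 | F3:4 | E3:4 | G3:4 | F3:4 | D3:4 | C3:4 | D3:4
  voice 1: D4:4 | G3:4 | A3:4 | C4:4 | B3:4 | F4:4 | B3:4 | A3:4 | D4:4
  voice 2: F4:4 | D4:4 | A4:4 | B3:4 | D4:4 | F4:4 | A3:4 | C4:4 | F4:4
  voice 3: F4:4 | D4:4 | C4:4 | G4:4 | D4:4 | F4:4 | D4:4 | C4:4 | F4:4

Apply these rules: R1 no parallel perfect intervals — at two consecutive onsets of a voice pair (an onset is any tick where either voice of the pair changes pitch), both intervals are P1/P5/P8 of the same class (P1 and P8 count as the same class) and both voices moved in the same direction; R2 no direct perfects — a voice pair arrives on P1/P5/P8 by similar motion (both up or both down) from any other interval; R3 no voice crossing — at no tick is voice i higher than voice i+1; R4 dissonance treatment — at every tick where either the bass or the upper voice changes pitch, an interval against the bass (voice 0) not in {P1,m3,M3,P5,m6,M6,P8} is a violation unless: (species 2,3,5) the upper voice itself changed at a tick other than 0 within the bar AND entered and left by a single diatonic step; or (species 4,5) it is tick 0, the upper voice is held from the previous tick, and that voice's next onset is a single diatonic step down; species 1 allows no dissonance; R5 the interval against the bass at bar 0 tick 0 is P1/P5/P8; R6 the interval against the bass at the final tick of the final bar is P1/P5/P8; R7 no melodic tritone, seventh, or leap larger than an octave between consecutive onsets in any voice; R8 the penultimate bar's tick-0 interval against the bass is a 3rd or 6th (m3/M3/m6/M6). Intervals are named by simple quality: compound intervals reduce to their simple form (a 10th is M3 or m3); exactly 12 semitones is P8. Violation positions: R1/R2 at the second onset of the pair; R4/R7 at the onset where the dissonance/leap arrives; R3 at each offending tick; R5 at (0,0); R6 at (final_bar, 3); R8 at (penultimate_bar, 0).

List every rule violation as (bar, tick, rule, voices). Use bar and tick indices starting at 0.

bar 0: v0=D3 v1=D4 v2=F4 v3=F4 downbeat m3
bar 1: v0=E3 v1=G3 v2=D4 v3=D4 downbeat m7
bar 2: v0=F3 v1=A3 v2=A4 v3=C4 downbeat P5
bar 3: v0=E3 v1=C4 v2=B3 v3=G4 downbeat m3
bar 4: v0=G3 v1=B3 v2=D4 v3=D4 downbeat P5
bar 5: v0=F3 v1=F4 v2=F4 v3=F4 downbeat P8
bar 6: v0=D3 v1=B3 v2=A3 v3=D4 downbeat P8
bar 7: v0=C3 v1=A3 v2=C4 v3=C4 downbeat P8
bar 8: v0=D3 v1=D4 v2=F4 v3=F4 downbeat m3
  -> R5 @ bar 0 tick 0 v(0, 2): opens on m3
  -> R5 @ bar 0 tick 0 v(0, 3): opens on m3
  -> R1 @ bar 1 tick 0 v(2, 3): F4/F4 P1 -> D4/D4 P1 similar
  -> R2 @ bar 1 tick 0 v(1, 2): D4/F4 m3 -> G3/D4 P5 similar
  -> R2 @ bar 1 tick 0 v(1, 3): D4/F4 m3 -> G3/D4 P5 similar
  -> R4 @ bar 1 tick 0 v(0, 2): E3/D4 m7 untreated
  -> R4 @ bar 1 tick 0 v(0, 3): E3/D4 m7 untreated
  -> R2 @ bar 2 tick 0 v(1, 2): G3/D4 P5 -> A3/A4 P8 similar
  -> R3 @ bar 2 tick 0 v(2, 3): A4 above C4
  -> R3 @ bar 2 tick 1 v(2, 3): A4 above C4
  -> R3 @ bar 2 tick 2 v(2, 3): A4 above C4
  -> R3 @ bar 2 tick 3 v(2, 3): A4 above C4
  -> R2 @ bar 3 tick 0 v(0, 2): F3/A4 M3 -> E3/B3 P5 similar
  -> R2 @ bar 3 tick 0 v(1, 3): A3/C4 m3 -> C4/G4 P5 similar
  -> R3 @ bar 3 tick 0 v(1, 2): C4 above B3
  -> R7 @ bar 3 tick 0 v(2,): A4->B3 leap 10st
  -> R3 @ bar 3 tick 1 v(1, 2): C4 above B3
  -> R3 @ bar 3 tick 2 v(1, 2): C4 above B3
  -> R3 @ bar 3 tick 3 v(1, 2): C4 above B3
  -> R1 @ bar 4 tick 0 v(0, 2): E3/B3 P5 -> G3/D4 P5 similar
  -> R1 @ bar 5 tick 0 v(2, 3): D4/D4 P1 -> F4/F4 P1 similar
  -> R2 @ bar 5 tick 0 v(1, 2): B3/D4 m3 -> F4/F4 P1 similar
  -> R2 @ bar 5 tick 0 v(1, 3): B3/D4 m3 -> F4/F4 P1 similar
  -> R7 @ bar 5 tick 0 v(1,): B3->F4 leap 6st
  -> R1 @ bar 6 tick 0 v(0, 3): F3/F4 P8 -> D3/D4 P8 similar
  -> R2 @ bar 6 tick 0 v(0, 2): F3/F4 P8 -> D3/A3 P5 similar
  -> R3 @ bar 6 tick 0 v(1, 2): B3 above A3
  -> R7 @ bar 6 tick 0 v(1,): F4->B3 leap 6st
  -> R3 @ bar 6 tick 1 v(1, 2): B3 above A3
  -> R3 @ bar 6 tick 2 v(1, 2): B3 above A3
  -> R3 @ bar 6 tick 3 v(1, 2): B3 above A3
  -> R1 @ bar 7 tick 0 v(0, 3): D3/D4 P8 -> C3/C4 P8 similar
  -> R8 @ bar 7 tick 0 v(0, 2): penult P8 not 3rd/6th
  -> R8 @ bar 7 tick 0 v(0, 3): penult P8 not 3rd/6th
  -> R1 @ bar 8 tick 0 v(2, 3): C4/C4 P1 -> F4/F4 P1 similar
  -> R2 @ bar 8 tick 0 v(0, 1): C3/A3 M6 -> D3/D4 P8 similar
  -> R6 @ bar 8 tick 3 v(0, 2): closes on m3
  -> R6 @ bar 8 tick 3 v(0, 3): closes on m3

(0, 0, R5, (0, 2))
(0, 0, R5, (0, 3))
(1, 0, R1, (2, 3))
(1, 0, R2, (1, 2))
(1, 0, R2, (1, 3))
(1, 0, R4, (0, 2))
(1, 0, R4, (0, 3))
(2, 0, R2, (1, 2))
(2, 0, R3, (2, 3))
(2, 1, R3, (2, 3))
(2, 2, R3, (2, 3))
(2, 3, R3, (2, 3))
(3, 0, R2, (0, 2))
(3, 0, R2, (1, 3))
(3, 0, R3, (1, 2))
(3, 0, R7, (2,))
(3, 1, R3, (1, 2))
(3, 2, R3, (1, 2))
(3, 3, R3, (1, 2))
(4, 0, R1, (0, 2))
(5, 0, R1, (2, 3))
(5, 0, R2, (1, 2))
(5, 0, R2, (1, 3))
(5, 0, R7, (1,))
(6, 0, R1, (0, 3))
(6, 0, R2, (0, 2))
(6, 0, R3, (1, 2))
(6, 0, R7, (1,))
(6, 1, R3, (1, 2))
(6, 2, R3, (1, 2))
(6, 3, R3, (1, 2))
(7, 0, R1, (0, 3))
(7, 0, R8, (0, 2))
(7, 0, R8, (0, 3))
(8, 0, R1, (2, 3))
(8, 0, R2, (0, 1))
(8, 3, R6, (0, 2))
(8, 3, R6, (0, 3))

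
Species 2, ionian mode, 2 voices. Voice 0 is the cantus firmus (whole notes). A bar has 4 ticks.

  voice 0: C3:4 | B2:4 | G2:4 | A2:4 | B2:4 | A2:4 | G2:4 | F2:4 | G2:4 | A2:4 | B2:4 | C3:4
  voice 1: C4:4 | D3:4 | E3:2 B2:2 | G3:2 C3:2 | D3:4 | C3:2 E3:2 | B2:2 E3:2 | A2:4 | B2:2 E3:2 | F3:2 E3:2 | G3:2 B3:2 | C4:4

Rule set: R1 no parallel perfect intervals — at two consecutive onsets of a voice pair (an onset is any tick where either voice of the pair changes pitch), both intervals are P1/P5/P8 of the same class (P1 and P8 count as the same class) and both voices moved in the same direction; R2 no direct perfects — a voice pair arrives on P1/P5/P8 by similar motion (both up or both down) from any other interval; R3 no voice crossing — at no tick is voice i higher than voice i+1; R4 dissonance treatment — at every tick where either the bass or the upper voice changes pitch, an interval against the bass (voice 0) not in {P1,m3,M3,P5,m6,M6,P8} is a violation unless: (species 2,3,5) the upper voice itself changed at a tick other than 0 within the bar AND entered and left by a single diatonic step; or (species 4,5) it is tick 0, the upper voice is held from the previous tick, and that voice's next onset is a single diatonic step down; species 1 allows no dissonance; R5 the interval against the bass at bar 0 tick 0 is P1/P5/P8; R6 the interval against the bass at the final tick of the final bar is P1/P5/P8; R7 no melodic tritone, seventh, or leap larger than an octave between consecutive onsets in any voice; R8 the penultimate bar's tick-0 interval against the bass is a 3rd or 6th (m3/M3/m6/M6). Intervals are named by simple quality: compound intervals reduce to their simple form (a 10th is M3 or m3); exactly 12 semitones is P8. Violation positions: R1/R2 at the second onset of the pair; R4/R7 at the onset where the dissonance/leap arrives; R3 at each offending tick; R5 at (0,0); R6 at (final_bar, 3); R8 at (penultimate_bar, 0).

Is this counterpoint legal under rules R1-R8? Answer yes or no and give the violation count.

No (3 violations)

bar 0: v0=C3 v1=C4 (P8)
bar 1: v0=B2 v1=D3 (m3)
bar 2: v0=G2 v1=E3 (M6)
bar 3: v0=A2 v1=G3 (m7)
bar 4: v0=B2 v1=D3 (m3)
bar 5: v0=A2 v1=C3 (m3)
bar 6: v0=G2 v1=B2 (M3)
bar 7: v0=F2 v1=A2 (M3)
bar 8: v0=G2 v1=B2 (M3)
bar 9: v0=A2 v1=F3 (m6)
bar 10: v0=B2 v1=G3 (m6)
bar 11: v0=C3 v1=C4 (P8)
  R7 @ bar1.0: C4->D3 leap 10st
  R4 @ bar3.0: A2/G3 m7 untreated
  R1 @ bar11.0: B2/B3 P8 -> C3/C4 P8 similar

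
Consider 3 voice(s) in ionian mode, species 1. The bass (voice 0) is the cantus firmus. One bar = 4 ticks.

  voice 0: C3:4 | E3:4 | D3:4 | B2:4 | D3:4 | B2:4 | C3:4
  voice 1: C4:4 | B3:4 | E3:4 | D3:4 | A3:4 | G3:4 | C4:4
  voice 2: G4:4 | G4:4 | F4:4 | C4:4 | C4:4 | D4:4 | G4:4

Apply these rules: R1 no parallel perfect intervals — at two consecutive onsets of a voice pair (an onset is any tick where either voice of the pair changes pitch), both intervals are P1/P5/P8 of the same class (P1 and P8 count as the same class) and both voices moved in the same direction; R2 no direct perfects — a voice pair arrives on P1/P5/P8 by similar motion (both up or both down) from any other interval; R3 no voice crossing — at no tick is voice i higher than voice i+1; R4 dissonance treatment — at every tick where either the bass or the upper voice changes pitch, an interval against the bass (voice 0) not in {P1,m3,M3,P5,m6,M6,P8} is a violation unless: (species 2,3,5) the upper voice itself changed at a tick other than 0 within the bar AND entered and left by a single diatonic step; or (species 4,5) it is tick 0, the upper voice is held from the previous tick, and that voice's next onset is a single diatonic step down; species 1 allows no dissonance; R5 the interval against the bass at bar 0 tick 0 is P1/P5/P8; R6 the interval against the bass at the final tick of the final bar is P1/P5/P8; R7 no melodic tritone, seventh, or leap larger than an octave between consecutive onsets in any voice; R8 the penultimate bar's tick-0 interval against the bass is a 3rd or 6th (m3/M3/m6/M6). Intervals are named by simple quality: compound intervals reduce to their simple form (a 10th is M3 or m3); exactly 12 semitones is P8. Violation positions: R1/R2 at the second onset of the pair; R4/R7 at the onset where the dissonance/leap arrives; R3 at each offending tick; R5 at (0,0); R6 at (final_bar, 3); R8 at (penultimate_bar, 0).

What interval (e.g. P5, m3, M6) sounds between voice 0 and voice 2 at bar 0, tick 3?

P5

voice 0=C3 voice 2=G4 -> P5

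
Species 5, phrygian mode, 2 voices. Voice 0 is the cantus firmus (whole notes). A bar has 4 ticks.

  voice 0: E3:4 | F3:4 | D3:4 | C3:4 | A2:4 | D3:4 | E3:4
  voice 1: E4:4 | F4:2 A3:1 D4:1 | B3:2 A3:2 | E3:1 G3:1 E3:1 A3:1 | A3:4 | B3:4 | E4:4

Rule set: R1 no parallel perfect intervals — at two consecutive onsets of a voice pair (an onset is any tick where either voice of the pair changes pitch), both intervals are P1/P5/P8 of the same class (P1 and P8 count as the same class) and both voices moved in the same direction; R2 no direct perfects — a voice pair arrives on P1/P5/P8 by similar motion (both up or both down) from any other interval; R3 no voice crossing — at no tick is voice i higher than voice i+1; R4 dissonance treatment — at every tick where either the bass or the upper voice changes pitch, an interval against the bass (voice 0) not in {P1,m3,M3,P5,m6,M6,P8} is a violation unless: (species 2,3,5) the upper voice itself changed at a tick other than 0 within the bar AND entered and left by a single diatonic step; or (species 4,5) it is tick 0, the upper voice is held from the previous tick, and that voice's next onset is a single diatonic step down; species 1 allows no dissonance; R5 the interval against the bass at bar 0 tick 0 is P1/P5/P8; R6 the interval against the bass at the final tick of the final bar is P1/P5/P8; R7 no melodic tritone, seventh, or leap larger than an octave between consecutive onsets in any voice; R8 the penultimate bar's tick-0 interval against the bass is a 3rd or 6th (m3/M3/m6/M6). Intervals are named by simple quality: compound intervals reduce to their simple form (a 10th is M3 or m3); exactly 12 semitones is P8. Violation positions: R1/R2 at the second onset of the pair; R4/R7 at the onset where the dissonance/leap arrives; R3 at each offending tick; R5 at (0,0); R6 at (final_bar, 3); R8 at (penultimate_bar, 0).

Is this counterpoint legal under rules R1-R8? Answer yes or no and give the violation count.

bar 0: v0=E3 v1=E4 (P8)
bar 1: v0=F3 v1=F4 (P8)
bar 2: v0=D3 v1=B3 (M6)
bar 3: v0=C3 v1=E3 (M3)
bar 4: v0=A2 v1=A3 (P8)
bar 5: v0=D3 v1=B3 (M6)
bar 6: v0=E3 v1=E4 (P8)
  R1 @ bar1.0: E3/E4 P8 -> F3/F4 P8 similar
  R2 @ bar6.0: D3/B3 M6 -> E3/E4 P8 similar

No (2 violations)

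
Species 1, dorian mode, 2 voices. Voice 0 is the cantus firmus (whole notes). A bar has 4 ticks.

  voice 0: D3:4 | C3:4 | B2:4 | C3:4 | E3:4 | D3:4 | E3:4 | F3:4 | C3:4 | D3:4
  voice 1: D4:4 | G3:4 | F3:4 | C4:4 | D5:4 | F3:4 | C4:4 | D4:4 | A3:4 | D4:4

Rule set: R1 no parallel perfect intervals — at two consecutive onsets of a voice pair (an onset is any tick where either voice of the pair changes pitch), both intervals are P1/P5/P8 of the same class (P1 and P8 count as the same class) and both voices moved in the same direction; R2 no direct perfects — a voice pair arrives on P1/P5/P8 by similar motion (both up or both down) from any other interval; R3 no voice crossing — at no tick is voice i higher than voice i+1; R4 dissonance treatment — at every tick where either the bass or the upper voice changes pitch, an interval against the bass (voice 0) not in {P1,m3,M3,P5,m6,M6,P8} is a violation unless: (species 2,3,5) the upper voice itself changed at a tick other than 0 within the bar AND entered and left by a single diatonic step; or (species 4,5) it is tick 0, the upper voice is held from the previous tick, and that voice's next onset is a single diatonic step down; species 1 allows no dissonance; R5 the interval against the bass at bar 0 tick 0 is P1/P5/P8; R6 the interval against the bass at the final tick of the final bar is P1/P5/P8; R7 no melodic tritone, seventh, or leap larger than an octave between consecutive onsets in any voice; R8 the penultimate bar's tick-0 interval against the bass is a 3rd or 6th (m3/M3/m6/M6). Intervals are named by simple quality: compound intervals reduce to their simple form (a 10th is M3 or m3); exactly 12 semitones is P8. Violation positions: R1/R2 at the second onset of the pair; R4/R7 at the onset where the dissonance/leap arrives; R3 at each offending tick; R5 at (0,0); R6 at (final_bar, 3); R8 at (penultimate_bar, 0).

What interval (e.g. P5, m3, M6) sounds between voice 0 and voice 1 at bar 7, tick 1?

M6

voice 0=F3 voice 1=D4 -> M6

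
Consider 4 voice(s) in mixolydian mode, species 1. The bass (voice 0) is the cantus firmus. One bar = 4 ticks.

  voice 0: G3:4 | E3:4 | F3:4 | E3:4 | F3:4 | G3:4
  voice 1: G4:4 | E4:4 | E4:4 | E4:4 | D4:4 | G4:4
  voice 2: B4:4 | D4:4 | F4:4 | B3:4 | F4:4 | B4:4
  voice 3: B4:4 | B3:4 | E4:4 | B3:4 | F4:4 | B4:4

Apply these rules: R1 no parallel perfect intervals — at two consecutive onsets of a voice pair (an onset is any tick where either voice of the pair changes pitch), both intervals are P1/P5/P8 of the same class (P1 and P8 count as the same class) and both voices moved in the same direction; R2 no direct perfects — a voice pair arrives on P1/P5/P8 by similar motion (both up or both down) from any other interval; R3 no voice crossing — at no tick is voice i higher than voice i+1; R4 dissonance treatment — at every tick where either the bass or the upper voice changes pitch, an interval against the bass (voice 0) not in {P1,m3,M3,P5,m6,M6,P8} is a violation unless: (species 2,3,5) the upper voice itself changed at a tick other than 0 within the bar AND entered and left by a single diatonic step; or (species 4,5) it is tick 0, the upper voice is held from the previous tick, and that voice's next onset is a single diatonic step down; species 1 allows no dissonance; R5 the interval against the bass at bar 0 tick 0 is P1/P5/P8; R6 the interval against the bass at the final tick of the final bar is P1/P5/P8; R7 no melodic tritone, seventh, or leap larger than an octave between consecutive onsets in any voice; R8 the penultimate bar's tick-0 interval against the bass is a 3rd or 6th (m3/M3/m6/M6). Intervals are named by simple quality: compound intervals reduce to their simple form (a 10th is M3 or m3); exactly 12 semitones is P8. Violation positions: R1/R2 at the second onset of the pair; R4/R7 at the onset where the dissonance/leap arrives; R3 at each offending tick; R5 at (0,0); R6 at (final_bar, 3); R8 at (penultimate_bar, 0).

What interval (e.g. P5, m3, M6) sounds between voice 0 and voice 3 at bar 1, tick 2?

P5

voice 0=E3 voice 3=B3 -> P5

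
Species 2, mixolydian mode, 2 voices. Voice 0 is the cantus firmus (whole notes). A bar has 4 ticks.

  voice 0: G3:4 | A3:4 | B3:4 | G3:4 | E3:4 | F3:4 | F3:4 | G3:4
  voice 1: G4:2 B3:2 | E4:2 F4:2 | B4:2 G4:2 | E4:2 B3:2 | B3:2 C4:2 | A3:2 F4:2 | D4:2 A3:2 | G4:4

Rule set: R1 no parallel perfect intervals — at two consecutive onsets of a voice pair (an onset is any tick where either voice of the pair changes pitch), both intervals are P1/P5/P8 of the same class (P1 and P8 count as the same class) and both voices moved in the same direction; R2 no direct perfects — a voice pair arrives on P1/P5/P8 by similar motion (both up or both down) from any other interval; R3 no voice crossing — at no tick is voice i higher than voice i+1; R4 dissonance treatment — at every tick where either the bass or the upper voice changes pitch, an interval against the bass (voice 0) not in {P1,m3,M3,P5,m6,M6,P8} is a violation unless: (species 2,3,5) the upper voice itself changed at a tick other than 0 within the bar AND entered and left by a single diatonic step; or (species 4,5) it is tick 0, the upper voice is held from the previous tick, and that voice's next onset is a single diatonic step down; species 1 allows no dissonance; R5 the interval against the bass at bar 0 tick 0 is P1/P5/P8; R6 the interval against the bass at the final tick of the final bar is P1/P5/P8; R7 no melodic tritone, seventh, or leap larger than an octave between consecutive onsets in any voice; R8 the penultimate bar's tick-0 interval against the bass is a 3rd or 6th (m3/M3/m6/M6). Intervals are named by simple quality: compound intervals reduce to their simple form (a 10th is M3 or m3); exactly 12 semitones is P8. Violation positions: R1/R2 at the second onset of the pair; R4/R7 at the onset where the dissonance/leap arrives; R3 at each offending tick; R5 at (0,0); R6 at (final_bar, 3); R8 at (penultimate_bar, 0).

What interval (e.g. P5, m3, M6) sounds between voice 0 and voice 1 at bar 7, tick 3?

P8

voice 0=G3 voice 1=G4 -> P8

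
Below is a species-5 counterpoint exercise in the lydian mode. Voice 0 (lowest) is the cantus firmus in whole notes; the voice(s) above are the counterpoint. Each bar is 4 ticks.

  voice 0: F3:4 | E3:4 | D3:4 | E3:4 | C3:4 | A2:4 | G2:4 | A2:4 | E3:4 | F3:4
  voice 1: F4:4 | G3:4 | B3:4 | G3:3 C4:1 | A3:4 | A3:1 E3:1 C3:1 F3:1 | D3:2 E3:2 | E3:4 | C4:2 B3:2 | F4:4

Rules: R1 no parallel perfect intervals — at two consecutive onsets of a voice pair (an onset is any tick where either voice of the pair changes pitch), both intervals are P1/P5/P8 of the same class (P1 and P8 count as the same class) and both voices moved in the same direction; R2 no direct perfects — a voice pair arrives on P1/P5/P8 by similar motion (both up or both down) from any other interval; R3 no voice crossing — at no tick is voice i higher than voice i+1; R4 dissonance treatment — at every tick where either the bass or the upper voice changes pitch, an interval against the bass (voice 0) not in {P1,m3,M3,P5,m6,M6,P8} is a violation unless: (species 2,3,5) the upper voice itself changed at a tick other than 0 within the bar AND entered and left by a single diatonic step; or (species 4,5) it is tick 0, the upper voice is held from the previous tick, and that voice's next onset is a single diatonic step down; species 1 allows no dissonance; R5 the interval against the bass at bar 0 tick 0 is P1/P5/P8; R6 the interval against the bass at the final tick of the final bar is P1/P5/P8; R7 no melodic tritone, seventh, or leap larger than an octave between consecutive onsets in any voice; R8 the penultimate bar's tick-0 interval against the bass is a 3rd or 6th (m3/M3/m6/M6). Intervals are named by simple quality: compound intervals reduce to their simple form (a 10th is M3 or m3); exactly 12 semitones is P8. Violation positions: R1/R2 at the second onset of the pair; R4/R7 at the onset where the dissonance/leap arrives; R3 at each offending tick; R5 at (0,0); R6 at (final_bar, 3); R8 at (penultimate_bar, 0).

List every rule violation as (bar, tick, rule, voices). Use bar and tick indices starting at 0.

(1, 0, R7, (1,))
(6, 0, R2, (0, 1))
(9, 0, R2, (0, 1))
(9, 0, R7, (1,))

bar 0: v0=F3 v1=F4 downbeat P8
bar 1: v0=E3 v1=G3 downbeat m3
bar 2: v0=D3 v1=B3 downbeat M6
bar 3: v0=E3 v1=G3 downbeat m3
bar 4: v0=C3 v1=A3 downbeat M6
bar 5: v0=A2 v1=A3 downbeat P8
bar 6: v0=G2 v1=D3 downbeat P5
bar 7: v0=A2 v1=E3 downbeat P5
bar 8: v0=E3 v1=C4 downbeat m6
bar 9: v0=F3 v1=F4 downbeat P8
  -> R7 @ bar 1 tick 0 v(1,): F4->G3 leap 10st
  -> R2 @ bar 6 tick 0 v(0, 1): A2/F3 m6 -> G2/D3 P5 similar
  -> R2 @ bar 9 tick 0 v(0, 1): E3/B3 P5 -> F3/F4 P8 similar
  -> R7 @ bar 9 tick 0 v(1,): B3->F4 leap 6st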